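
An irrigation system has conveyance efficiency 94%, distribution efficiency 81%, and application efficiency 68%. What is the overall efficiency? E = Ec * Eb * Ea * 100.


Ec = 0.94, Eb = 0.81, Ea = 0.68
E = 0.94 * 0.81 * 0.68 * 100 = 51.7752%

51.7752 %


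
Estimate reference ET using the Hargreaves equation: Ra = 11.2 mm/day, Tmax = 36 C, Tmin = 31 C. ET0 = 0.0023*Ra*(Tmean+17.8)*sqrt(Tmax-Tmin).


Tmean = (Tmax + Tmin)/2 = (36 + 31)/2 = 33.5
ET0 = 0.0023 * 11.2 * (33.5 + 17.8) * sqrt(36 - 31)
ET0 = 0.0023 * 11.2 * 51.3 * 2.236068

2.9549 mm/day


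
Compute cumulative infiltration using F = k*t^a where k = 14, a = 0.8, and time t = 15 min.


F = k * t^a = 14 * 15^0.8
F = 14 * 8.727161

122.1803 mm


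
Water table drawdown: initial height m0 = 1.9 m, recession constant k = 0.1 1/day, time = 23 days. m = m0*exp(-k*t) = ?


m = m0 * exp(-k*t)
m = 1.9 * exp(-0.1 * 23)
m = 1.9 * exp(-2.3000)

0.1905 m


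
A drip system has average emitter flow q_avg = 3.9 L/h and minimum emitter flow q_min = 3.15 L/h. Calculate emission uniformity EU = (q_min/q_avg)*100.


EU = (q_min/q_avg)*100 = (3.15/3.9)*100 = 80.7692%

80.7692 %


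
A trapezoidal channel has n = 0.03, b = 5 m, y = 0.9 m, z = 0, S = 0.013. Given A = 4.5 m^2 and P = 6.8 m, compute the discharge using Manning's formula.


R = A/P = 4.5/6.8 = 0.661765
Q = (1/0.03) * 4.5 * 0.661765^(2/3) * 0.013^0.5

12.9877 m^3/s


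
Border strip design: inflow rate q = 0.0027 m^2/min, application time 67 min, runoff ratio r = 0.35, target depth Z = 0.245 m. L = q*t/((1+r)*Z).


L = q*t/((1+r)*Z)
L = 0.0027*67/((1+0.35)*0.245)
L = 0.1809/0.33075

0.5469 m


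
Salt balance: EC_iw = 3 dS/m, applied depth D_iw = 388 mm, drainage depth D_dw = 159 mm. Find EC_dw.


EC_dw = EC_iw * D_iw / D_dw
EC_dw = 3 * 388 / 159
EC_dw = 1164 / 159

7.3208 dS/m


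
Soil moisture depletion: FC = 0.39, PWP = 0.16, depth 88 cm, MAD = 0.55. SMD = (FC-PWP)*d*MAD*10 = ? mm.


SMD = (FC - PWP) * d * MAD * 10
SMD = (0.39 - 0.16) * 88 * 0.55 * 10
SMD = 0.2300 * 88 * 0.55 * 10

111.3200 mm


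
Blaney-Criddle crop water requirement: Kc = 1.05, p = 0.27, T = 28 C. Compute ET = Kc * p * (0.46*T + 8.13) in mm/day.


ET = Kc * p * (0.46*T + 8.13)
ET = 1.05 * 0.27 * (0.46*28 + 8.13)
ET = 1.05 * 0.27 * 21.0100

5.9563 mm/day


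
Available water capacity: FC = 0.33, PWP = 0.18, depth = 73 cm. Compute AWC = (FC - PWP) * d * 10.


AWC = (FC - PWP) * d * 10
AWC = (0.33 - 0.18) * 73 * 10
AWC = 0.1500 * 73 * 10

109.5000 mm


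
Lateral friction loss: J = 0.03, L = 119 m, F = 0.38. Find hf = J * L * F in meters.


hf = J * L * F = 0.03 * 119 * 0.38 = 1.3566 m

1.3566 m


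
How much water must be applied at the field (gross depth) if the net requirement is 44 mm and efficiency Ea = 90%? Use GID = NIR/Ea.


Ea = 90% = 0.9
GID = NIR / Ea = 44 / 0.9 = 48.8889 mm

48.8889 mm


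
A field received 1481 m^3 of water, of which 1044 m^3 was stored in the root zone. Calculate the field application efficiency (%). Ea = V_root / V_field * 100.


Ea = V_root / V_field * 100 = 1044 / 1481 * 100 = 70.4929%

70.4929 %


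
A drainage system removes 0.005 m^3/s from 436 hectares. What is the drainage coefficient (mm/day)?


DC = Q * 86400 / (A * 10000) * 1000
DC = 0.005 * 86400 / (436 * 10000) * 1000
DC = 432000.0000 / 4360000

0.0991 mm/day


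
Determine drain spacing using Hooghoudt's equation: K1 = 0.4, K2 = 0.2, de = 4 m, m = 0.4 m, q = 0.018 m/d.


S^2 = 8*K2*de*m/q + 4*K1*m^2/q
S^2 = 8*0.2*4*0.4/0.018 + 4*0.4*0.4^2/0.018
S = sqrt(156.4444)

12.5078 m


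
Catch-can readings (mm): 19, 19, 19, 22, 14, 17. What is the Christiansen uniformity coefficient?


mean = 18.333333 mm
MAD = 1.888889 mm
CU = (1 - 1.888889/18.333333)*100

89.6970 %


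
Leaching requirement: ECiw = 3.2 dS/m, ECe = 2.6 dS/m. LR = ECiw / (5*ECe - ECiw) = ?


LR = ECiw / (5*ECe - ECiw)
LR = 3.2 / (5*2.6 - 3.2)
LR = 3.2 / 9.8000

0.3265


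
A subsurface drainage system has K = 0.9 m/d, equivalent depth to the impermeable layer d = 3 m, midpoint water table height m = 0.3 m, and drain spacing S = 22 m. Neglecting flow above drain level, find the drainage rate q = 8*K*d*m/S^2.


q = 8*K*d*m/S^2
q = 8*0.9*3*0.3/22^2
q = 6.4800 / 484

0.0134 m/d


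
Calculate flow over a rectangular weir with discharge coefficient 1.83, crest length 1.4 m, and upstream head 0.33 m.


Q = C * L * H^(3/2) = 1.83 * 1.4 * 0.33^1.5 = 1.83 * 1.4 * 0.189571

0.4857 m^3/s


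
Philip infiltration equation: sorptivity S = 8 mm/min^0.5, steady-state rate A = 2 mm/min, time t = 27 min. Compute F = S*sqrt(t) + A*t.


F = S*sqrt(t) + A*t
F = 8*sqrt(27) + 2*27
F = 8*5.196152 + 54

95.5692 mm


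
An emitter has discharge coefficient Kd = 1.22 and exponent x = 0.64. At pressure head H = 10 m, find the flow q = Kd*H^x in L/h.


q = Kd * H^x = 1.22 * 10^0.64 = 1.22 * 4.365158

5.3255 L/h


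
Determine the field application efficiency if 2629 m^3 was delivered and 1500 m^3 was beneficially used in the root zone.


Ea = V_root / V_field * 100 = 1500 / 2629 * 100 = 57.0559%

57.0559 %


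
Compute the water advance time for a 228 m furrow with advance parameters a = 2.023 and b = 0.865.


t = (L/a)^(1/b)
t = (228/2.023)^(1/0.865)
t = 112.703905^(1/0.865)

235.6046 min


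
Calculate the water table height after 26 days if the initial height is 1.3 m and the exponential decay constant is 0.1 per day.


m = m0 * exp(-k*t)
m = 1.3 * exp(-0.1 * 26)
m = 1.3 * exp(-2.6000)

0.0966 m


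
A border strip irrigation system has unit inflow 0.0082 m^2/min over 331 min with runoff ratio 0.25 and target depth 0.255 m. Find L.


L = q*t/((1+r)*Z)
L = 0.0082*331/((1+0.25)*0.255)
L = 2.7142/0.31875

8.5151 m


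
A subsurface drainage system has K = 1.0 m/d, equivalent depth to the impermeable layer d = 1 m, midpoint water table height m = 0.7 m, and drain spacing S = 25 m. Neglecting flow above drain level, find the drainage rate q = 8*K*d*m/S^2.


q = 8*K*d*m/S^2
q = 8*1.0*1*0.7/25^2
q = 5.6000 / 625

0.0090 m/d


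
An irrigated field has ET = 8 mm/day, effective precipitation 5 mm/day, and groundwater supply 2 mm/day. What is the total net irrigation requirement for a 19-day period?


Daily deficit = ET - Pe - GW = 8 - 5 - 2 = 1 mm/day
NIR = 1 * 19 = 19 mm

19.0000 mm


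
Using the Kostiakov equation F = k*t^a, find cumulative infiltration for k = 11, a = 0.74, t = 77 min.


F = k * t^a = 11 * 77^0.74
F = 11 * 24.888753

273.7763 mm


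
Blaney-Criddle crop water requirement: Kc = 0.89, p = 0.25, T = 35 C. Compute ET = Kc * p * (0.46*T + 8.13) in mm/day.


ET = Kc * p * (0.46*T + 8.13)
ET = 0.89 * 0.25 * (0.46*35 + 8.13)
ET = 0.89 * 0.25 * 24.2300

5.3912 mm/day


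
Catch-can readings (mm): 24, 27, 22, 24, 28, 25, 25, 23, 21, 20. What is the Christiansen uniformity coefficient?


mean = 23.900000 mm
MAD = 1.920000 mm
CU = (1 - 1.920000/23.900000)*100

91.9665 %


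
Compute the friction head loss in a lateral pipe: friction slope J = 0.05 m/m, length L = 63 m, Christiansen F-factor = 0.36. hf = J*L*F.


hf = J * L * F = 0.05 * 63 * 0.36 = 1.1340 m

1.1340 m


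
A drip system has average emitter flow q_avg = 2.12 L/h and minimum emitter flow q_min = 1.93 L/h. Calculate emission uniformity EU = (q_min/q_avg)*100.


EU = (q_min/q_avg)*100 = (1.93/2.12)*100 = 91.0377%

91.0377 %


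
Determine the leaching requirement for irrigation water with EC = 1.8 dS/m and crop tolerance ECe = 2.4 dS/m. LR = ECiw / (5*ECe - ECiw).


LR = ECiw / (5*ECe - ECiw)
LR = 1.8 / (5*2.4 - 1.8)
LR = 1.8 / 10.2000

0.1765


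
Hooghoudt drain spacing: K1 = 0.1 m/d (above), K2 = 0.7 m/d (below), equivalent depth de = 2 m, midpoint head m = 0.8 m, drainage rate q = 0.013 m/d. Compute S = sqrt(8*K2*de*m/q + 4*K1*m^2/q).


S^2 = 8*K2*de*m/q + 4*K1*m^2/q
S^2 = 8*0.7*2*0.8/0.013 + 4*0.1*0.8^2/0.013
S = sqrt(708.9231)

26.6256 m


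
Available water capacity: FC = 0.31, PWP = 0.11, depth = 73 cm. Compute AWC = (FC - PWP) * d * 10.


AWC = (FC - PWP) * d * 10
AWC = (0.31 - 0.11) * 73 * 10
AWC = 0.2000 * 73 * 10

146.0000 mm


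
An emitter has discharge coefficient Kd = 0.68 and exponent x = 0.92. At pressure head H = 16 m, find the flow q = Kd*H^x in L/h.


q = Kd * H^x = 0.68 * 16^0.92 = 0.68 * 12.817118

8.7156 L/h


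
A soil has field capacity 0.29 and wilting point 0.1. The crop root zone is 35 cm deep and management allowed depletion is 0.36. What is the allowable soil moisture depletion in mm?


SMD = (FC - PWP) * d * MAD * 10
SMD = (0.29 - 0.1) * 35 * 0.36 * 10
SMD = 0.1900 * 35 * 0.36 * 10

23.9400 mm


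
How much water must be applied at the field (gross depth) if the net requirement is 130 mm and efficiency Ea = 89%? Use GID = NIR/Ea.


Ea = 89% = 0.89
GID = NIR / Ea = 130 / 0.89 = 146.0674 mm

146.0674 mm


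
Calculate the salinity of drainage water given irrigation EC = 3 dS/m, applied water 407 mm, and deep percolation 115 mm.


EC_dw = EC_iw * D_iw / D_dw
EC_dw = 3 * 407 / 115
EC_dw = 1221 / 115

10.6174 dS/m


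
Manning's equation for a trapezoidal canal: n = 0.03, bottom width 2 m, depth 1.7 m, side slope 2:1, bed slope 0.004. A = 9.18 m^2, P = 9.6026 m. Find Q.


R = A/P = 9.18/9.6026 = 0.955991
Q = (1/0.03) * 9.18 * 0.955991^(2/3) * 0.004^0.5

18.7811 m^3/s


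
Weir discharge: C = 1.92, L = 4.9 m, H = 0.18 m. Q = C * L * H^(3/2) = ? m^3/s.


Q = C * L * H^(3/2) = 1.92 * 4.9 * 0.18^1.5 = 1.92 * 4.9 * 0.076368

0.7185 m^3/s


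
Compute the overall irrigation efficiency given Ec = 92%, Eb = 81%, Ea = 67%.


Ec = 0.92, Eb = 0.81, Ea = 0.67
E = 0.92 * 0.81 * 0.67 * 100 = 49.9284%

49.9284 %


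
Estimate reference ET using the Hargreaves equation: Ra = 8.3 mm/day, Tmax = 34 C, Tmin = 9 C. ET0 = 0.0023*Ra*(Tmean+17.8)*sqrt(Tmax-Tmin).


Tmean = (Tmax + Tmin)/2 = (34 + 9)/2 = 21.5
ET0 = 0.0023 * 8.3 * (21.5 + 17.8) * sqrt(34 - 9)
ET0 = 0.0023 * 8.3 * 39.3 * 5.000000

3.7512 mm/day


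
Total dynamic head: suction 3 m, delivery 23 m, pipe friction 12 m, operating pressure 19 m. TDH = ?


TDH = Hs + Hd + hf + Hp = 3 + 23 + 12 + 19 = 57

57 m


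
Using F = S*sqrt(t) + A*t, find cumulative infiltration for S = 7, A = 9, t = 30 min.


F = S*sqrt(t) + A*t
F = 7*sqrt(30) + 9*30
F = 7*5.477226 + 270

308.3406 mm


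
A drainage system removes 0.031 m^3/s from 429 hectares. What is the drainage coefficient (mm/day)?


DC = Q * 86400 / (A * 10000) * 1000
DC = 0.031 * 86400 / (429 * 10000) * 1000
DC = 2678400.0000 / 4290000

0.6243 mm/day


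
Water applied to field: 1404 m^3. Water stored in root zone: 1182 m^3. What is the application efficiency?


Ea = V_root / V_field * 100 = 1182 / 1404 * 100 = 84.1880%

84.1880 %


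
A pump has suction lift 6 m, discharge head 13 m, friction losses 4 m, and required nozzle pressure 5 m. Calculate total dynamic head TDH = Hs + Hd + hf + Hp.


TDH = Hs + Hd + hf + Hp = 6 + 13 + 4 + 5 = 28

28 m


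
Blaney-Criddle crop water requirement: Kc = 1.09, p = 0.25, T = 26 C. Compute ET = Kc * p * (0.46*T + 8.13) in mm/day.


ET = Kc * p * (0.46*T + 8.13)
ET = 1.09 * 0.25 * (0.46*26 + 8.13)
ET = 1.09 * 0.25 * 20.0900

5.4745 mm/day


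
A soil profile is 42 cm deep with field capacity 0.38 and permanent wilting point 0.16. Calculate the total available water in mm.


AWC = (FC - PWP) * d * 10
AWC = (0.38 - 0.16) * 42 * 10
AWC = 0.2200 * 42 * 10

92.4000 mm


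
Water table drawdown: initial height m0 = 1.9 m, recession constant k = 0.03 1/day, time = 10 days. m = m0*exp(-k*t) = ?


m = m0 * exp(-k*t)
m = 1.9 * exp(-0.03 * 10)
m = 1.9 * exp(-0.3000)

1.4076 m


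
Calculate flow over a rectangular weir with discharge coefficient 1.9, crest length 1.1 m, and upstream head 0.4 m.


Q = C * L * H^(3/2) = 1.9 * 1.1 * 0.4^1.5 = 1.9 * 1.1 * 0.252982

0.5287 m^3/s


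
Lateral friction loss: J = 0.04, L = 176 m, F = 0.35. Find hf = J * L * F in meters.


hf = J * L * F = 0.04 * 176 * 0.35 = 2.4640 m

2.4640 m


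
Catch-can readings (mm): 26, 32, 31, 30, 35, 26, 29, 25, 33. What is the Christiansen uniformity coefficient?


mean = 29.666667 mm
MAD = 2.814815 mm
CU = (1 - 2.814815/29.666667)*100

90.5119 %


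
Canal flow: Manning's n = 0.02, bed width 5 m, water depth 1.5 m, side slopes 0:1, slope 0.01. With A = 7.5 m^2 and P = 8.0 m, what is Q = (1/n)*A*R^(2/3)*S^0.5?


R = A/P = 7.5/8.0 = 0.937500
Q = (1/0.02) * 7.5 * 0.937500^(2/3) * 0.01^0.5

35.9208 m^3/s


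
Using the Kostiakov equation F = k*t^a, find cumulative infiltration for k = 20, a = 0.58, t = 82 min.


F = k * t^a = 20 * 82^0.58
F = 20 * 12.882852

257.6570 mm


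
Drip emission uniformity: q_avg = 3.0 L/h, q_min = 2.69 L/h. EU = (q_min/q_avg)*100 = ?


EU = (q_min/q_avg)*100 = (2.69/3.0)*100 = 89.6667%

89.6667 %


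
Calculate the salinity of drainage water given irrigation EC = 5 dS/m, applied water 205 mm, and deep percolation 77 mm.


EC_dw = EC_iw * D_iw / D_dw
EC_dw = 5 * 205 / 77
EC_dw = 1025 / 77

13.3117 dS/m


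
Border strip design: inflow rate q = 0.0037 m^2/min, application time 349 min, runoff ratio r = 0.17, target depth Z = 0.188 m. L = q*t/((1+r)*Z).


L = q*t/((1+r)*Z)
L = 0.0037*349/((1+0.17)*0.188)
L = 1.2913/0.21996

5.8706 m


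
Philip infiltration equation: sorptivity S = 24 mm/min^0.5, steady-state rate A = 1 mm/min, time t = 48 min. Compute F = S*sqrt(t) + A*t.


F = S*sqrt(t) + A*t
F = 24*sqrt(48) + 1*48
F = 24*6.928203 + 48

214.2769 mm


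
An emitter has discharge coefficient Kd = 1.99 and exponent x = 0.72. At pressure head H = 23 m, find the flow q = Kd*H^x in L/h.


q = Kd * H^x = 1.99 * 23^0.72 = 1.99 * 9.559695

19.0238 L/h


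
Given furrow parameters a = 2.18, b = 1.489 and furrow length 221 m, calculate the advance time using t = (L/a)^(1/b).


t = (L/a)^(1/b)
t = (221/2.18)^(1/1.489)
t = 101.376147^(1/1.489)

22.2418 min


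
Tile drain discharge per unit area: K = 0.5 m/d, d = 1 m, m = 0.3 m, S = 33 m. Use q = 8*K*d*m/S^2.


q = 8*K*d*m/S^2
q = 8*0.5*1*0.3/33^2
q = 1.2000 / 1089

0.0011 m/d


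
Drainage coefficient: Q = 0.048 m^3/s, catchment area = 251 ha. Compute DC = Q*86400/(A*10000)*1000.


DC = Q * 86400 / (A * 10000) * 1000
DC = 0.048 * 86400 / (251 * 10000) * 1000
DC = 4147200.0000 / 2510000

1.6523 mm/day


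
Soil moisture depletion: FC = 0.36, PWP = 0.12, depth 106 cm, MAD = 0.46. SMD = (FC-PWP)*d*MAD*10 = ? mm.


SMD = (FC - PWP) * d * MAD * 10
SMD = (0.36 - 0.12) * 106 * 0.46 * 10
SMD = 0.2400 * 106 * 0.46 * 10

117.0240 mm


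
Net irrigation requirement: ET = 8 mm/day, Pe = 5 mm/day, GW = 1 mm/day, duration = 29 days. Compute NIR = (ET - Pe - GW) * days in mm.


Daily deficit = ET - Pe - GW = 8 - 5 - 1 = 2 mm/day
NIR = 2 * 29 = 58 mm

58.0000 mm


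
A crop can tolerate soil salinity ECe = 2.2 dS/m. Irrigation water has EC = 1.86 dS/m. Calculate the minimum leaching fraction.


LR = ECiw / (5*ECe - ECiw)
LR = 1.86 / (5*2.2 - 1.86)
LR = 1.86 / 9.1400

0.2035


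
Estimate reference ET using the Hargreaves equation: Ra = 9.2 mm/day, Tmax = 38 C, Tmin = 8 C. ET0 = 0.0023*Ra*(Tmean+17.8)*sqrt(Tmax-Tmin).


Tmean = (Tmax + Tmin)/2 = (38 + 8)/2 = 23.0
ET0 = 0.0023 * 9.2 * (23.0 + 17.8) * sqrt(38 - 8)
ET0 = 0.0023 * 9.2 * 40.8 * 5.477226

4.7286 mm/day


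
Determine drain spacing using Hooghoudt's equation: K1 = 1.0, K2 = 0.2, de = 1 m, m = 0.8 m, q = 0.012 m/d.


S^2 = 8*K2*de*m/q + 4*K1*m^2/q
S^2 = 8*0.2*1*0.8/0.012 + 4*1.0*0.8^2/0.012
S = sqrt(320.0000)

17.8885 m


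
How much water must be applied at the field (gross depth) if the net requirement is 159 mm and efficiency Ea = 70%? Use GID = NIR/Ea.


Ea = 70% = 0.7
GID = NIR / Ea = 159 / 0.7 = 227.1429 mm

227.1429 mm


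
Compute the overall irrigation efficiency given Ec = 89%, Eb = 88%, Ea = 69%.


Ec = 0.89, Eb = 0.88, Ea = 0.69
E = 0.89 * 0.88 * 0.69 * 100 = 54.0408%

54.0408 %


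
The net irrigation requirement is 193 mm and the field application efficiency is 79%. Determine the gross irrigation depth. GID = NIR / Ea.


Ea = 79% = 0.79
GID = NIR / Ea = 193 / 0.79 = 244.3038 mm

244.3038 mm


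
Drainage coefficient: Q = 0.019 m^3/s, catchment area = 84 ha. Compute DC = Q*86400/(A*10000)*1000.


DC = Q * 86400 / (A * 10000) * 1000
DC = 0.019 * 86400 / (84 * 10000) * 1000
DC = 1641600.0000 / 840000

1.9543 mm/day


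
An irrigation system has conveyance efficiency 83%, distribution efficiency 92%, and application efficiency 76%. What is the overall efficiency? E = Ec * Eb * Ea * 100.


Ec = 0.83, Eb = 0.92, Ea = 0.76
E = 0.83 * 0.92 * 0.76 * 100 = 58.0336%

58.0336 %


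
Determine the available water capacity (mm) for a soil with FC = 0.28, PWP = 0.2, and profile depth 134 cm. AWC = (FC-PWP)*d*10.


AWC = (FC - PWP) * d * 10
AWC = (0.28 - 0.2) * 134 * 10
AWC = 0.0800 * 134 * 10

107.2000 mm


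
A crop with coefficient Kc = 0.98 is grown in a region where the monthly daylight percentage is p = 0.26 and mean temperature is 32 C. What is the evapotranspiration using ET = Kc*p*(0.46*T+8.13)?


ET = Kc * p * (0.46*T + 8.13)
ET = 0.98 * 0.26 * (0.46*32 + 8.13)
ET = 0.98 * 0.26 * 22.8500

5.8222 mm/day


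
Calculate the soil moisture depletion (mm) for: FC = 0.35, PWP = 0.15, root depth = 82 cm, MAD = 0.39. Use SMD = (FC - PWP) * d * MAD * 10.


SMD = (FC - PWP) * d * MAD * 10
SMD = (0.35 - 0.15) * 82 * 0.39 * 10
SMD = 0.2000 * 82 * 0.39 * 10

63.9600 mm


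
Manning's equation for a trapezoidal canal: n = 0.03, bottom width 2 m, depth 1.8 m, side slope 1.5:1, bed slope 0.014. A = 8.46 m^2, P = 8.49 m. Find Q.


R = A/P = 8.46/8.49 = 0.996466
Q = (1/0.03) * 8.46 * 0.996466^(2/3) * 0.014^0.5

33.2880 m^3/s


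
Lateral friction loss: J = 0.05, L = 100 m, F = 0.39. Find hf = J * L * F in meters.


hf = J * L * F = 0.05 * 100 * 0.39 = 1.9500 m

1.9500 m


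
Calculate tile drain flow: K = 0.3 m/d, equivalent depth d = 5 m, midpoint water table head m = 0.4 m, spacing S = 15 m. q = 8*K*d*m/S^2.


q = 8*K*d*m/S^2
q = 8*0.3*5*0.4/15^2
q = 4.8000 / 225

0.0213 m/d


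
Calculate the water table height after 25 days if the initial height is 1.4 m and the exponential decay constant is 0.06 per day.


m = m0 * exp(-k*t)
m = 1.4 * exp(-0.06 * 25)
m = 1.4 * exp(-1.5000)

0.3124 m


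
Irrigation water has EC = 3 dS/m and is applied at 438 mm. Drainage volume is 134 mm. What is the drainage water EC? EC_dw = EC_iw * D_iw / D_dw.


EC_dw = EC_iw * D_iw / D_dw
EC_dw = 3 * 438 / 134
EC_dw = 1314 / 134

9.8060 dS/m


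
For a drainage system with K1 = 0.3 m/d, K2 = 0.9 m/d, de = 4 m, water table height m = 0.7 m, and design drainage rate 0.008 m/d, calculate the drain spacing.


S^2 = 8*K2*de*m/q + 4*K1*m^2/q
S^2 = 8*0.9*4*0.7/0.008 + 4*0.3*0.7^2/0.008
S = sqrt(2593.5000)

50.9264 m


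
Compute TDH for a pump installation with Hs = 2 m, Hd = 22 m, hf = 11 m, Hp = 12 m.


TDH = Hs + Hd + hf + Hp = 2 + 22 + 11 + 12 = 47

47 m


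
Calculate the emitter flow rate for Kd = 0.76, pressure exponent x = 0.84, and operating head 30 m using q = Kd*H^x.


q = Kd * H^x = 0.76 * 30^0.84 = 0.76 * 17.409322

13.2311 L/h


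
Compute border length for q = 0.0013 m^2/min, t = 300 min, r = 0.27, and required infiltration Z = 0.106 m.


L = q*t/((1+r)*Z)
L = 0.0013*300/((1+0.27)*0.106)
L = 0.39/0.13462

2.8970 m


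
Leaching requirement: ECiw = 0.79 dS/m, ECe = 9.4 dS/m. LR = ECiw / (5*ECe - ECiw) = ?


LR = ECiw / (5*ECe - ECiw)
LR = 0.79 / (5*9.4 - 0.79)
LR = 0.79 / 46.2100

0.0171


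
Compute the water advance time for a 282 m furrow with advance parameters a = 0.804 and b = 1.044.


t = (L/a)^(1/b)
t = (282/0.804)^(1/1.044)
t = 350.746269^(1/1.044)

273.9888 min


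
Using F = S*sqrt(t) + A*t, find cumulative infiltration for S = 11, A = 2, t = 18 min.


F = S*sqrt(t) + A*t
F = 11*sqrt(18) + 2*18
F = 11*4.242641 + 36

82.6691 mm


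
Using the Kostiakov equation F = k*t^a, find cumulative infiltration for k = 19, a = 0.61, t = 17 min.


F = k * t^a = 19 * 17^0.61
F = 19 * 5.630848

106.9861 mm


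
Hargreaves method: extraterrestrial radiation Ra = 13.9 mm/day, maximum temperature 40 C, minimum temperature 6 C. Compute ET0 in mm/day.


Tmean = (Tmax + Tmin)/2 = (40 + 6)/2 = 23.0
ET0 = 0.0023 * 13.9 * (23.0 + 17.8) * sqrt(40 - 6)
ET0 = 0.0023 * 13.9 * 40.8 * 5.830952

7.6058 mm/day


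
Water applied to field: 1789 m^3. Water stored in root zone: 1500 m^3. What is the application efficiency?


Ea = V_root / V_field * 100 = 1500 / 1789 * 100 = 83.8457%

83.8457 %


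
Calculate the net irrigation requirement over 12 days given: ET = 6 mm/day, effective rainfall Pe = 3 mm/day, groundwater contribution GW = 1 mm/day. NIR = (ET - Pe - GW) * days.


Daily deficit = ET - Pe - GW = 6 - 3 - 1 = 2 mm/day
NIR = 2 * 12 = 24 mm

24.0000 mm


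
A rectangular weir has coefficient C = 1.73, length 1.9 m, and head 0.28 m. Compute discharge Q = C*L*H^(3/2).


Q = C * L * H^(3/2) = 1.73 * 1.9 * 0.28^1.5 = 1.73 * 1.9 * 0.148162

0.4870 m^3/s


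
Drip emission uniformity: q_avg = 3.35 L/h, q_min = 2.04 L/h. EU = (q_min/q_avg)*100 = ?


EU = (q_min/q_avg)*100 = (2.04/3.35)*100 = 60.8955%

60.8955 %


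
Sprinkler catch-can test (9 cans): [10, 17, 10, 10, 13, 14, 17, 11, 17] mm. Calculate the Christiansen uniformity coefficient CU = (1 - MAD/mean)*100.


mean = 13.222222 mm
MAD = 2.691358 mm
CU = (1 - 2.691358/13.222222)*100

79.6452 %


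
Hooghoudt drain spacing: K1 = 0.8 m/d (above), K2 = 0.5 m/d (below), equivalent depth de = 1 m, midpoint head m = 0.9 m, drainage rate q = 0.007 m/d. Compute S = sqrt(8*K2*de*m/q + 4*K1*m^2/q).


S^2 = 8*K2*de*m/q + 4*K1*m^2/q
S^2 = 8*0.5*1*0.9/0.007 + 4*0.8*0.9^2/0.007
S = sqrt(884.5714)

29.7417 m


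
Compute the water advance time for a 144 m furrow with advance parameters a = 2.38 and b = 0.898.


t = (L/a)^(1/b)
t = (144/2.38)^(1/0.898)
t = 60.504202^(1/0.898)

96.4209 min


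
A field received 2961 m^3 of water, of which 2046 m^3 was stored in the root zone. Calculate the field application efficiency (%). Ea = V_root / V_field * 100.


Ea = V_root / V_field * 100 = 2046 / 2961 * 100 = 69.0983%

69.0983 %


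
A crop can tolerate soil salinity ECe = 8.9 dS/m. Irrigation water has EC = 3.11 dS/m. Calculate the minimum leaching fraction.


LR = ECiw / (5*ECe - ECiw)
LR = 3.11 / (5*8.9 - 3.11)
LR = 3.11 / 41.3900

0.0751


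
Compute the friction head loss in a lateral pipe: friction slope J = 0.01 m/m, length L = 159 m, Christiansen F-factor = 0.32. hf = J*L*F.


hf = J * L * F = 0.01 * 159 * 0.32 = 0.5088 m

0.5088 m


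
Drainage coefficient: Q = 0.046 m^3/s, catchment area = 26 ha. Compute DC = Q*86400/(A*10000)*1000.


DC = Q * 86400 / (A * 10000) * 1000
DC = 0.046 * 86400 / (26 * 10000) * 1000
DC = 3974400.0000 / 260000

15.2862 mm/day


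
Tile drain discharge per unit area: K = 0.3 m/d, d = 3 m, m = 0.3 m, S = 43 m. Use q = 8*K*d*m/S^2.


q = 8*K*d*m/S^2
q = 8*0.3*3*0.3/43^2
q = 2.1600 / 1849

0.0012 m/d


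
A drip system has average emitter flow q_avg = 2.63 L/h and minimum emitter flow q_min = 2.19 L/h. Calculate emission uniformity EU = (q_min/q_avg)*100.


EU = (q_min/q_avg)*100 = (2.19/2.63)*100 = 83.2700%

83.2700 %


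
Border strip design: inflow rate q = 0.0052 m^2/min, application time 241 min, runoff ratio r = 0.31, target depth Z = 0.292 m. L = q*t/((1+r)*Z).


L = q*t/((1+r)*Z)
L = 0.0052*241/((1+0.31)*0.292)
L = 1.2532/0.38252

3.2762 m


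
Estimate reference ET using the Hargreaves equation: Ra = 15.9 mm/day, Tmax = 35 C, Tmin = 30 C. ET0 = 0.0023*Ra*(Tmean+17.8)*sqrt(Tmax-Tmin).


Tmean = (Tmax + Tmin)/2 = (35 + 30)/2 = 32.5
ET0 = 0.0023 * 15.9 * (32.5 + 17.8) * sqrt(35 - 30)
ET0 = 0.0023 * 15.9 * 50.3 * 2.236068

4.1132 mm/day


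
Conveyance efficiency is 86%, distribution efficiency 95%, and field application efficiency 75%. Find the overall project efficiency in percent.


Ec = 0.86, Eb = 0.95, Ea = 0.75
E = 0.86 * 0.95 * 0.75 * 100 = 61.2750%

61.2750 %


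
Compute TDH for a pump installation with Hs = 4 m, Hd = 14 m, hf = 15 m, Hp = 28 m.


TDH = Hs + Hd + hf + Hp = 4 + 14 + 15 + 28 = 61

61 m


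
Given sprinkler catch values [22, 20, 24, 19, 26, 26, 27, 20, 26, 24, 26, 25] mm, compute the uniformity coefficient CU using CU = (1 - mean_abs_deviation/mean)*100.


mean = 23.750000 mm
MAD = 2.333333 mm
CU = (1 - 2.333333/23.750000)*100

90.1754 %


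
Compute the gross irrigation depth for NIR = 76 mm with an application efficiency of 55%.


Ea = 55% = 0.55
GID = NIR / Ea = 76 / 0.55 = 138.1818 mm

138.1818 mm


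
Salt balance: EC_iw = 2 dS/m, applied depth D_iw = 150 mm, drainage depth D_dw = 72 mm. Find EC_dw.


EC_dw = EC_iw * D_iw / D_dw
EC_dw = 2 * 150 / 72
EC_dw = 300 / 72

4.1667 dS/m


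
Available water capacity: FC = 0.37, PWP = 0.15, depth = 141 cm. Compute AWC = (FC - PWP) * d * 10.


AWC = (FC - PWP) * d * 10
AWC = (0.37 - 0.15) * 141 * 10
AWC = 0.2200 * 141 * 10

310.2000 mm


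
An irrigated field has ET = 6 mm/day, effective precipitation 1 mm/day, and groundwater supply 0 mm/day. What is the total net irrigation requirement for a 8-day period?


Daily deficit = ET - Pe - GW = 6 - 1 - 0 = 5 mm/day
NIR = 5 * 8 = 40 mm

40.0000 mm


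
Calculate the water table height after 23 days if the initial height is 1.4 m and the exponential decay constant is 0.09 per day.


m = m0 * exp(-k*t)
m = 1.4 * exp(-0.09 * 23)
m = 1.4 * exp(-2.0700)

0.1767 m


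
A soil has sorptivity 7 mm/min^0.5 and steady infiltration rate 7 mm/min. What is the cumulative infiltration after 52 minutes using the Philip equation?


F = S*sqrt(t) + A*t
F = 7*sqrt(52) + 7*52
F = 7*7.211103 + 364

414.4777 mm


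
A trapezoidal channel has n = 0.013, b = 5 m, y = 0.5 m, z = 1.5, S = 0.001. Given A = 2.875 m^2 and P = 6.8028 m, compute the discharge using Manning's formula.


R = A/P = 2.875/6.8028 = 0.422620
Q = (1/0.013) * 2.875 * 0.422620^(2/3) * 0.001^0.5

3.9385 m^3/s


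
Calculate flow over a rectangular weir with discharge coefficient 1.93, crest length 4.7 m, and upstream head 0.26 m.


Q = C * L * H^(3/2) = 1.93 * 4.7 * 0.26^1.5 = 1.93 * 4.7 * 0.132575

1.2026 m^3/s


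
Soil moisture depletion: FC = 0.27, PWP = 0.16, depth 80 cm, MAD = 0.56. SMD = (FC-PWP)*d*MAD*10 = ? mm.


SMD = (FC - PWP) * d * MAD * 10
SMD = (0.27 - 0.16) * 80 * 0.56 * 10
SMD = 0.1100 * 80 * 0.56 * 10

49.2800 mm


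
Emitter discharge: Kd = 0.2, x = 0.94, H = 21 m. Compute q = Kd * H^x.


q = Kd * H^x = 0.2 * 21^0.94 = 0.2 * 17.493880

3.4988 L/h


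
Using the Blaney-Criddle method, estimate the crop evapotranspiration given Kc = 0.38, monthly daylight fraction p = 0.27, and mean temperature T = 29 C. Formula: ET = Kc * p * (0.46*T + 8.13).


ET = Kc * p * (0.46*T + 8.13)
ET = 0.38 * 0.27 * (0.46*29 + 8.13)
ET = 0.38 * 0.27 * 21.4700

2.2028 mm/day


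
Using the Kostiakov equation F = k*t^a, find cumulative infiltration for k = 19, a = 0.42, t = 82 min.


F = k * t^a = 19 * 82^0.42
F = 19 * 6.365050

120.9360 mm


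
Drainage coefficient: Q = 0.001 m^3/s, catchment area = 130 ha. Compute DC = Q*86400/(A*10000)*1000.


DC = Q * 86400 / (A * 10000) * 1000
DC = 0.001 * 86400 / (130 * 10000) * 1000
DC = 86400.0000 / 1300000

0.0665 mm/day


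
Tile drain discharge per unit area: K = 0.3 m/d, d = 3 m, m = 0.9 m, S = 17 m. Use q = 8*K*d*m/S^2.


q = 8*K*d*m/S^2
q = 8*0.3*3*0.9/17^2
q = 6.4800 / 289

0.0224 m/d


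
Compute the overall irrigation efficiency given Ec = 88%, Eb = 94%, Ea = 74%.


Ec = 0.88, Eb = 0.94, Ea = 0.74
E = 0.88 * 0.94 * 0.74 * 100 = 61.2128%

61.2128 %


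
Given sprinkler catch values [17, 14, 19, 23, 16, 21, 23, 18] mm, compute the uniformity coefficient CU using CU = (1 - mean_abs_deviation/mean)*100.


mean = 18.875000 mm
MAD = 2.625000 mm
CU = (1 - 2.625000/18.875000)*100

86.0927 %


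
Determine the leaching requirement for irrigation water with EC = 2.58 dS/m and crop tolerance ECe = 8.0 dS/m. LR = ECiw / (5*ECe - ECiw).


LR = ECiw / (5*ECe - ECiw)
LR = 2.58 / (5*8.0 - 2.58)
LR = 2.58 / 37.4200

0.0689


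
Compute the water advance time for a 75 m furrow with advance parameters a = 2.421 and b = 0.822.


t = (L/a)^(1/b)
t = (75/2.421)^(1/0.822)
t = 30.978934^(1/0.822)

65.1553 min


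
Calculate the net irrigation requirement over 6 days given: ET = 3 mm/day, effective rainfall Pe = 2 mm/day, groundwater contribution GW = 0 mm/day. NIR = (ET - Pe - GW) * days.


Daily deficit = ET - Pe - GW = 3 - 2 - 0 = 1 mm/day
NIR = 1 * 6 = 6 mm

6.0000 mm


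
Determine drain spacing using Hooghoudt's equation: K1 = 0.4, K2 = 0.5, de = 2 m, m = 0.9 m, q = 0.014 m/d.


S^2 = 8*K2*de*m/q + 4*K1*m^2/q
S^2 = 8*0.5*2*0.9/0.014 + 4*0.4*0.9^2/0.014
S = sqrt(606.8571)

24.6345 m


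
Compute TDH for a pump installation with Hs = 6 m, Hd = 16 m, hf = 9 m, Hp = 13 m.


TDH = Hs + Hd + hf + Hp = 6 + 16 + 9 + 13 = 44

44 m


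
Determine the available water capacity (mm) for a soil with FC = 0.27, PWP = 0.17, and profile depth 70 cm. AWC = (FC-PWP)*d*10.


AWC = (FC - PWP) * d * 10
AWC = (0.27 - 0.17) * 70 * 10
AWC = 0.1000 * 70 * 10

70.0000 mm


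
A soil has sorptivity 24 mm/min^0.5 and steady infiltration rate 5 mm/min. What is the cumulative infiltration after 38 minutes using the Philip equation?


F = S*sqrt(t) + A*t
F = 24*sqrt(38) + 5*38
F = 24*6.164414 + 190

337.9459 mm


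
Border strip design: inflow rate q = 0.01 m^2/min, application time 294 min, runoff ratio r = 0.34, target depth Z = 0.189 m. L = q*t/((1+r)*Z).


L = q*t/((1+r)*Z)
L = 0.01*294/((1+0.34)*0.189)
L = 2.94/0.25326

11.6086 m


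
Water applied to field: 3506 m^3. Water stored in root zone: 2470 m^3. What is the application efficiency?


Ea = V_root / V_field * 100 = 2470 / 3506 * 100 = 70.4507%

70.4507 %


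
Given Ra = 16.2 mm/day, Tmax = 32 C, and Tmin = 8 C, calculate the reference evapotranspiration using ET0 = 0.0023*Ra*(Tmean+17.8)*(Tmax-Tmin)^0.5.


Tmean = (Tmax + Tmin)/2 = (32 + 8)/2 = 20.0
ET0 = 0.0023 * 16.2 * (20.0 + 17.8) * sqrt(32 - 8)
ET0 = 0.0023 * 16.2 * 37.8 * 4.898979

6.8999 mm/day


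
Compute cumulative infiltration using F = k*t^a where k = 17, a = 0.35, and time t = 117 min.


F = k * t^a = 17 * 117^0.35
F = 17 * 5.294989

90.0148 mm


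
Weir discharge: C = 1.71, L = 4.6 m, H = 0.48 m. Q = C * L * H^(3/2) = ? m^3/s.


Q = C * L * H^(3/2) = 1.71 * 4.6 * 0.48^1.5 = 1.71 * 4.6 * 0.332554

2.6159 m^3/s


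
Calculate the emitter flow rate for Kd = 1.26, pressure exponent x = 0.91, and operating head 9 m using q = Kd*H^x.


q = Kd * H^x = 1.26 * 9^0.91 = 1.26 * 7.385173

9.3053 L/h


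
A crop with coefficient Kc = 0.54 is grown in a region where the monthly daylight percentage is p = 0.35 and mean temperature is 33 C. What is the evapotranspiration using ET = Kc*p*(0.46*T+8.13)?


ET = Kc * p * (0.46*T + 8.13)
ET = 0.54 * 0.35 * (0.46*33 + 8.13)
ET = 0.54 * 0.35 * 23.3100

4.4056 mm/day


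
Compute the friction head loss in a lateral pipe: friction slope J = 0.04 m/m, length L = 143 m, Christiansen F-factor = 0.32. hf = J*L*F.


hf = J * L * F = 0.04 * 143 * 0.32 = 1.8304 m

1.8304 m


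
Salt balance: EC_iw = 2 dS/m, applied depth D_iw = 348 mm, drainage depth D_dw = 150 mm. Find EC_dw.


EC_dw = EC_iw * D_iw / D_dw
EC_dw = 2 * 348 / 150
EC_dw = 696 / 150

4.6400 dS/m


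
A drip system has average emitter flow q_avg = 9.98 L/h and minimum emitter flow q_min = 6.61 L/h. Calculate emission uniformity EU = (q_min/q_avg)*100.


EU = (q_min/q_avg)*100 = (6.61/9.98)*100 = 66.2325%

66.2325 %


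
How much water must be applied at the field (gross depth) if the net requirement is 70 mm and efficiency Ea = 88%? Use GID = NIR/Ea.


Ea = 88% = 0.88
GID = NIR / Ea = 70 / 0.88 = 79.5455 mm

79.5455 mm


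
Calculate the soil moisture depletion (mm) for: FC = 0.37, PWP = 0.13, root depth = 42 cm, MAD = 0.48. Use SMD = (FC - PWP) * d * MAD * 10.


SMD = (FC - PWP) * d * MAD * 10
SMD = (0.37 - 0.13) * 42 * 0.48 * 10
SMD = 0.2400 * 42 * 0.48 * 10

48.3840 mm


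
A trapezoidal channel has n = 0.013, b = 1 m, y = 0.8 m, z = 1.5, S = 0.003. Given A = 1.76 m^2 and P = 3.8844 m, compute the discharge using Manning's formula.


R = A/P = 1.76/3.8844 = 0.453094
Q = (1/0.013) * 1.76 * 0.453094^(2/3) * 0.003^0.5

4.3744 m^3/s


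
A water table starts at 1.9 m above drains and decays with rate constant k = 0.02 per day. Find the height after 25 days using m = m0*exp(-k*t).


m = m0 * exp(-k*t)
m = 1.9 * exp(-0.02 * 25)
m = 1.9 * exp(-0.5000)

1.1524 m


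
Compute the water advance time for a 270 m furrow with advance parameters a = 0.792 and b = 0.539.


t = (L/a)^(1/b)
t = (270/0.792)^(1/0.539)
t = 340.909091^(1/0.539)

49977.3104 min


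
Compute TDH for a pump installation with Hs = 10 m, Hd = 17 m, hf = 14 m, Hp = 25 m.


TDH = Hs + Hd + hf + Hp = 10 + 17 + 14 + 25 = 66

66 m


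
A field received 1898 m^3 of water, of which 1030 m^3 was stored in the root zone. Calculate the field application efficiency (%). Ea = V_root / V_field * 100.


Ea = V_root / V_field * 100 = 1030 / 1898 * 100 = 54.2677%

54.2677 %


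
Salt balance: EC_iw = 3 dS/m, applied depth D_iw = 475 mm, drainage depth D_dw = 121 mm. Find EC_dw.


EC_dw = EC_iw * D_iw / D_dw
EC_dw = 3 * 475 / 121
EC_dw = 1425 / 121

11.7769 dS/m


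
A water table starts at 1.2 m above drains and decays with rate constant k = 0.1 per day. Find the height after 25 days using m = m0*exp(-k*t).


m = m0 * exp(-k*t)
m = 1.2 * exp(-0.1 * 25)
m = 1.2 * exp(-2.5000)

0.0985 m


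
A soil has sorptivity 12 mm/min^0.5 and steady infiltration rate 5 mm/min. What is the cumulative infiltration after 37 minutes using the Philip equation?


F = S*sqrt(t) + A*t
F = 12*sqrt(37) + 5*37
F = 12*6.082763 + 185

257.9932 mm


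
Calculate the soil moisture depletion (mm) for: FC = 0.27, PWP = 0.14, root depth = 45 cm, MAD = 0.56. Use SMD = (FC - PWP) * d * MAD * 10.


SMD = (FC - PWP) * d * MAD * 10
SMD = (0.27 - 0.14) * 45 * 0.56 * 10
SMD = 0.1300 * 45 * 0.56 * 10

32.7600 mm


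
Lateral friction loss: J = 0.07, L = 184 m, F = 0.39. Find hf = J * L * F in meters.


hf = J * L * F = 0.07 * 184 * 0.39 = 5.0232 m

5.0232 m


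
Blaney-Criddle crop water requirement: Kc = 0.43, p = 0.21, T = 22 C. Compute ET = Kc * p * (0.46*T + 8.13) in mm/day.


ET = Kc * p * (0.46*T + 8.13)
ET = 0.43 * 0.21 * (0.46*22 + 8.13)
ET = 0.43 * 0.21 * 18.2500

1.6480 mm/day


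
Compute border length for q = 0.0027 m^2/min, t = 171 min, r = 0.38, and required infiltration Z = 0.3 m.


L = q*t/((1+r)*Z)
L = 0.0027*171/((1+0.38)*0.3)
L = 0.4617/0.414

1.1152 m


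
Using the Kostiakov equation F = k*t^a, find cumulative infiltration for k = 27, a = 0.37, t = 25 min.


F = k * t^a = 27 * 25^0.37
F = 27 * 3.290317

88.8386 mm


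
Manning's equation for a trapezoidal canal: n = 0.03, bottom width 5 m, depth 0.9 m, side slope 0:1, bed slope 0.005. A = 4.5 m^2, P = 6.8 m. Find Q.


R = A/P = 4.5/6.8 = 0.661765
Q = (1/0.03) * 4.5 * 0.661765^(2/3) * 0.005^0.5

8.0546 m^3/s


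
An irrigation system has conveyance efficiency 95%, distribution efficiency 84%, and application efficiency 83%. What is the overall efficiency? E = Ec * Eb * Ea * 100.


Ec = 0.95, Eb = 0.84, Ea = 0.83
E = 0.95 * 0.84 * 0.83 * 100 = 66.2340%

66.2340 %


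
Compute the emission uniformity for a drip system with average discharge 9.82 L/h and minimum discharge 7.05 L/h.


EU = (q_min/q_avg)*100 = (7.05/9.82)*100 = 71.7923%

71.7923 %


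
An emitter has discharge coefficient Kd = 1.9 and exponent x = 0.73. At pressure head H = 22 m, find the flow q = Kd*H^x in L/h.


q = Kd * H^x = 1.9 * 22^0.73 = 1.9 * 9.549234

18.1435 L/h


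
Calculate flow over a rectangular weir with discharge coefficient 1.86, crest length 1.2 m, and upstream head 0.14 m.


Q = C * L * H^(3/2) = 1.86 * 1.2 * 0.14^1.5 = 1.86 * 1.2 * 0.052383

0.1169 m^3/s


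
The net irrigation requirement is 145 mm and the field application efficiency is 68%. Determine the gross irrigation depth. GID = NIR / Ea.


Ea = 68% = 0.68
GID = NIR / Ea = 145 / 0.68 = 213.2353 mm

213.2353 mm


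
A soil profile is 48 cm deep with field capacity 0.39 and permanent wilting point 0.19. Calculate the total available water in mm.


AWC = (FC - PWP) * d * 10
AWC = (0.39 - 0.19) * 48 * 10
AWC = 0.2000 * 48 * 10

96.0000 mm


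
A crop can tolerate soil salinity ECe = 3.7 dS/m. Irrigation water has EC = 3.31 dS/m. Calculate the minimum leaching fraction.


LR = ECiw / (5*ECe - ECiw)
LR = 3.31 / (5*3.7 - 3.31)
LR = 3.31 / 15.1900

0.2179


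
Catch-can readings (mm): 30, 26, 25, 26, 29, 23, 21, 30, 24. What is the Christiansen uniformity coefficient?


mean = 26.000000 mm
MAD = 2.444444 mm
CU = (1 - 2.444444/26.000000)*100

90.5983 %


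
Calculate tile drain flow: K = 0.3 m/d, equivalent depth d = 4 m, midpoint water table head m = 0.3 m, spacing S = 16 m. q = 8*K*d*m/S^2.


q = 8*K*d*m/S^2
q = 8*0.3*4*0.3/16^2
q = 2.8800 / 256

0.0112 m/d


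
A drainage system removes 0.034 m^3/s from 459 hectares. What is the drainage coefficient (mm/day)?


DC = Q * 86400 / (A * 10000) * 1000
DC = 0.034 * 86400 / (459 * 10000) * 1000
DC = 2937600.0000 / 4590000

0.6400 mm/day


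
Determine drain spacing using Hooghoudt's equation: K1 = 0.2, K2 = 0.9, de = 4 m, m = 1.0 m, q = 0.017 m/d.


S^2 = 8*K2*de*m/q + 4*K1*m^2/q
S^2 = 8*0.9*4*1.0/0.017 + 4*0.2*1.0^2/0.017
S = sqrt(1741.1765)

41.7274 m


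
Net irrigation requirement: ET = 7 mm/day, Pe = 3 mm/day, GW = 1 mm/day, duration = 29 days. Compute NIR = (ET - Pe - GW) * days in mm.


Daily deficit = ET - Pe - GW = 7 - 3 - 1 = 3 mm/day
NIR = 3 * 29 = 87 mm

87.0000 mm


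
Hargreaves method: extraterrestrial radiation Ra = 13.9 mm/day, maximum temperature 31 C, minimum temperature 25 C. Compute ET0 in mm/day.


Tmean = (Tmax + Tmin)/2 = (31 + 25)/2 = 28.0
ET0 = 0.0023 * 13.9 * (28.0 + 17.8) * sqrt(31 - 25)
ET0 = 0.0023 * 13.9 * 45.8 * 2.449490

3.5866 mm/day


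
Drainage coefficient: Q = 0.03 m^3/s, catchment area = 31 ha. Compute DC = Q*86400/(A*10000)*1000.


DC = Q * 86400 / (A * 10000) * 1000
DC = 0.03 * 86400 / (31 * 10000) * 1000
DC = 2592000.0000 / 310000

8.3613 mm/day


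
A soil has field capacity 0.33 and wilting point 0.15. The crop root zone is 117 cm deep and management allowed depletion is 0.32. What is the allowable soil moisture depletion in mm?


SMD = (FC - PWP) * d * MAD * 10
SMD = (0.33 - 0.15) * 117 * 0.32 * 10
SMD = 0.1800 * 117 * 0.32 * 10

67.3920 mm


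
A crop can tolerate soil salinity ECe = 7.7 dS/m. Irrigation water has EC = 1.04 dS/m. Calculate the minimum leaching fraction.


LR = ECiw / (5*ECe - ECiw)
LR = 1.04 / (5*7.7 - 1.04)
LR = 1.04 / 37.4600

0.0278


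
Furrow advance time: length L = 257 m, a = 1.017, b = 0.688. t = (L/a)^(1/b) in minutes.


t = (L/a)^(1/b)
t = (257/1.017)^(1/0.688)
t = 252.704031^(1/0.688)

3105.7669 min


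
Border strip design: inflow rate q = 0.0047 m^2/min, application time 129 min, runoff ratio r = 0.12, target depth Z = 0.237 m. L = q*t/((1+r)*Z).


L = q*t/((1+r)*Z)
L = 0.0047*129/((1+0.12)*0.237)
L = 0.6063/0.26544

2.2841 m


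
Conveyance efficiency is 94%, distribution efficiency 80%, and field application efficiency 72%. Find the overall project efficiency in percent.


Ec = 0.94, Eb = 0.8, Ea = 0.72
E = 0.94 * 0.8 * 0.72 * 100 = 54.1440%

54.1440 %
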